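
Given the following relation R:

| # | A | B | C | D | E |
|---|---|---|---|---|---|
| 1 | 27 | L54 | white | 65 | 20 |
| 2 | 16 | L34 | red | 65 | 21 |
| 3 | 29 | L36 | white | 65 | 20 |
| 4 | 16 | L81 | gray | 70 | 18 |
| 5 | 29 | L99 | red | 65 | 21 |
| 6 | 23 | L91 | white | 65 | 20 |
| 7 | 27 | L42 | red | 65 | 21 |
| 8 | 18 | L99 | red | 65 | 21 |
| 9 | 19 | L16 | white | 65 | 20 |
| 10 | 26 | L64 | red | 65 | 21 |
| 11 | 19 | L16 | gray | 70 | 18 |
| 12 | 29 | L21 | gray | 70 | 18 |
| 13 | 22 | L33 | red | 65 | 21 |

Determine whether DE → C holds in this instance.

Yes

(D=65, E=20): rows 1, 3, 6, 9 → C = white, white, white, white ✓
(D=65, E=21): rows 2, 5, 7, 8, 10, 13 → C = red, red, red, red, red, red ✓
(D=70, E=18): rows 4, 11, 12 → C = gray, gray, gray ✓
Every DE value is associated with a single C value, so DE → C holds.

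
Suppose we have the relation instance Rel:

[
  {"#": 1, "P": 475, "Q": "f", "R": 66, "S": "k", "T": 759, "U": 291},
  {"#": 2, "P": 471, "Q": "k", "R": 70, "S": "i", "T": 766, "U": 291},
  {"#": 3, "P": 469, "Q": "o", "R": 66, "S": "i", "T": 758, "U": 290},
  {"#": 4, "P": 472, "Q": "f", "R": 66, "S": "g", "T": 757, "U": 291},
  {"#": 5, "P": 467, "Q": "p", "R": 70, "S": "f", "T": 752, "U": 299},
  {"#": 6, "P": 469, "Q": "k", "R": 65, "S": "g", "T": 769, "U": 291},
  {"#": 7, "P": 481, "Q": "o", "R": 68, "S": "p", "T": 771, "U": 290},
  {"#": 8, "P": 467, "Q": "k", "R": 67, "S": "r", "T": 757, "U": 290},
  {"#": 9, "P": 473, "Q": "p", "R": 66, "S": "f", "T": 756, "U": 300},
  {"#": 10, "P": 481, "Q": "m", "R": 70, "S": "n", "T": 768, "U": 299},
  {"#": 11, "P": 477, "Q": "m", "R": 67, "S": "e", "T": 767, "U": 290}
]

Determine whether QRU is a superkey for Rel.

Rows 1 and 4 have the same QRU value (Q=f, R=66, U=291) but are distinct tuples, so QRU does not determine every attribute — not a superkey.

No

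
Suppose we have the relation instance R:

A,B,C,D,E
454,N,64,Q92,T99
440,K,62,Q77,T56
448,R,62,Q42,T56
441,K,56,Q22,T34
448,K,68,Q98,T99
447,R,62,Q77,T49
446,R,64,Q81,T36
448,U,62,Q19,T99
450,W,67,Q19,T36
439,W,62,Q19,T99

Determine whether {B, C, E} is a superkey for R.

All 10 rows have distinct {B, C, E} values, so {B, C, E} → (all attributes) holds and {B, C, E} is a superkey.

Yes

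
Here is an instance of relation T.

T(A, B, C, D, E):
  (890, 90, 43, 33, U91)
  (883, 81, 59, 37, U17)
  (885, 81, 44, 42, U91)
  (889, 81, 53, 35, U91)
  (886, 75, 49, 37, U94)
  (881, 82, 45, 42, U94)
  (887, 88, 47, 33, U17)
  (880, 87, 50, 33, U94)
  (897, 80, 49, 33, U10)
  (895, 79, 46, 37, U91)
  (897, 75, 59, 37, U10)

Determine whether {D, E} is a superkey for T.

All 11 rows have distinct {D, E} values, so {D, E} → (all attributes) holds and {D, E} is a superkey.

Yes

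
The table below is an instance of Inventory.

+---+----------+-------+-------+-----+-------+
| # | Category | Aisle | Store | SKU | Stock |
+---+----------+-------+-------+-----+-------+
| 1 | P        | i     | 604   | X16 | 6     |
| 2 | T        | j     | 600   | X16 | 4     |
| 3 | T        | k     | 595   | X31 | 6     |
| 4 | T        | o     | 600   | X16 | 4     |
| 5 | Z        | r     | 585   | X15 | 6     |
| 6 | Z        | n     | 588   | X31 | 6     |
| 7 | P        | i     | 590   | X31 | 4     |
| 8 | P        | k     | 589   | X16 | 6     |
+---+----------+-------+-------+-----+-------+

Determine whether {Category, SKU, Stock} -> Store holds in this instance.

No

(Category=P, SKU=X16, Stock=6): rows 1, 8 → Store takes values {604, 589} — violation
(Category=T, SKU=X16, Stock=4): rows 2, 4 → Store = 600, 600 ✓
(Category=T, SKU=X31, Stock=6): row 3 → Store = 595 ✓
(Category=Z, SKU=X15, Stock=6): row 5 → Store = 585 ✓
(Category=Z, SKU=X31, Stock=6): row 6 → Store = 588 ✓
(Category=P, SKU=X31, Stock=4): row 7 → Store = 590 ✓
Two rows agree on {Category, SKU, Stock} but differ on Store, so {Category, SKU, Stock} -> Store does not hold.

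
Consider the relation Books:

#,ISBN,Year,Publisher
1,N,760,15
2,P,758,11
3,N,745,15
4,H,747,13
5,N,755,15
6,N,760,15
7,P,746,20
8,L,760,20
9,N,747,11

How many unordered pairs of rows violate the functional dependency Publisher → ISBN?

2

Publisher=15: all 4 rows agree on ISBN — 0 pairs.
Publisher=11: violating pairs (2,9) — 1 pair.
Publisher=20: violating pairs (7,8) — 1 pair.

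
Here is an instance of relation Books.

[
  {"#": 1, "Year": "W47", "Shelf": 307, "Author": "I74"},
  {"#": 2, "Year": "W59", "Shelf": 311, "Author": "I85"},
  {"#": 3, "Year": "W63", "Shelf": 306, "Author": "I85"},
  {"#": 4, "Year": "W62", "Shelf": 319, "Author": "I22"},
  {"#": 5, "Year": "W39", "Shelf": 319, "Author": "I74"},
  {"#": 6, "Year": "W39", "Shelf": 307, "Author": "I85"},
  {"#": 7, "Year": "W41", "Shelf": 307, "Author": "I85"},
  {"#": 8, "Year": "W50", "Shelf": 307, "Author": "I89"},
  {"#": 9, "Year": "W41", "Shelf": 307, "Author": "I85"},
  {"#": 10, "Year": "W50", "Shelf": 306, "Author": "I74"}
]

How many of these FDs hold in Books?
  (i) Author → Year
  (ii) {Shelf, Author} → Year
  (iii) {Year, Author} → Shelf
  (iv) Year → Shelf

(i) Author → Year: Author=I74: rows 1, 5, 10 → Year takes values {W47, W39, W50} — violation; Author=I85: rows 2, 3, 6, 7, 9 → Year takes values {W59, W63, W39, W41} — violation — fails.
(ii) {Shelf, Author} → Year: (Shelf=307, Author=I85): rows 6, 7, 9 → Year takes values {W39, W41} — violation — fails.
(iii) {Year, Author} → Shelf: every LHS value maps to a single RHS value — holds.
(iv) Year → Shelf: Year=W39: rows 5, 6 → Shelf takes values {319, 307} — violation; Year=W50: rows 8, 10 → Shelf takes values {307, 306} — violation — fails.
1 of the 4 dependencies holds.

1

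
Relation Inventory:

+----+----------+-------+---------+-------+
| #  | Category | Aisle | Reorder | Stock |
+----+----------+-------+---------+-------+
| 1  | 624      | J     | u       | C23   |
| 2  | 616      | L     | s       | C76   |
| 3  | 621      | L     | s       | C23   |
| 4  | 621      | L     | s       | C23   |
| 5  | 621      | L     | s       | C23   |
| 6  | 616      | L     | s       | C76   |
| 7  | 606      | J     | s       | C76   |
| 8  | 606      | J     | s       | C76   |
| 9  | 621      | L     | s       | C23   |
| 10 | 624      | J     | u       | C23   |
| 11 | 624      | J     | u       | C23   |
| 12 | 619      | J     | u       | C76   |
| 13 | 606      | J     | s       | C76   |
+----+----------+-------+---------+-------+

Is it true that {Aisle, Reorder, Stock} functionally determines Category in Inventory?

(Aisle=J, Reorder=u, Stock=C23): rows 1, 10, 11 → Category = 624, 624, 624 ✓
(Aisle=L, Reorder=s, Stock=C76): rows 2, 6 → Category = 616, 616 ✓
(Aisle=L, Reorder=s, Stock=C23): rows 3, 4, 5, 9 → Category = 621, 621, 621, 621 ✓
(Aisle=J, Reorder=s, Stock=C76): rows 7, 8, 13 → Category = 606, 606, 606 ✓
(Aisle=J, Reorder=u, Stock=C76): row 12 → Category = 619 ✓
Every {Aisle, Reorder, Stock} value is associated with a single Category value, so {Aisle, Reorder, Stock} -> Category holds.

Yes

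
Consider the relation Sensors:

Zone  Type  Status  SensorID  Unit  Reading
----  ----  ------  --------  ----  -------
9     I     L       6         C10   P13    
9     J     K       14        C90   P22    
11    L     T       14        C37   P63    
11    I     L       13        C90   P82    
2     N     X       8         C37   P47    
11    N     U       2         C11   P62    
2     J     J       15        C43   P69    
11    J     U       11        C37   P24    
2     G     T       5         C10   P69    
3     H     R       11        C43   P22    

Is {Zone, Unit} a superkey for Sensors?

No

Two distinct rows share (Zone=11, Unit=C37), so {Zone, Unit} does not determine every attribute — not a superkey.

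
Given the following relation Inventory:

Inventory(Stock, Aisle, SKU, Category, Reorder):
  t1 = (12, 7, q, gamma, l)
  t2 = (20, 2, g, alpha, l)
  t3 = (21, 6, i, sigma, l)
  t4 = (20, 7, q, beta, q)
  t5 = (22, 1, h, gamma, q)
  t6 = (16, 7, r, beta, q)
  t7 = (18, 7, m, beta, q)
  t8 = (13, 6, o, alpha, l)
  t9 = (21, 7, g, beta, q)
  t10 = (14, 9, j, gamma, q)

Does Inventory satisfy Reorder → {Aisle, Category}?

No

Reorder=l: rows 1, 2, 3, 8 → {Aisle,Category} takes values {(7, gamma), (2, alpha), (6, sigma), (6, alpha)} — violation
Reorder=q: rows 4, 5, 6, 7, 9, 10 → {Aisle,Category} takes values {(7, beta), (1, gamma), (9, gamma)} — violation
Two rows agree on Reorder but differ on {Aisle, Category}, so Reorder → {Aisle, Category} does not hold.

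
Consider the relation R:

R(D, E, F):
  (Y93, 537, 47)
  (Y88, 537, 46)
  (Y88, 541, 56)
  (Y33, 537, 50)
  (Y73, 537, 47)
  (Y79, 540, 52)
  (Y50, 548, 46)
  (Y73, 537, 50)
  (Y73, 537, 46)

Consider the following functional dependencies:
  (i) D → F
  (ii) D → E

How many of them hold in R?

(i) D → F: D=Y88: 2 rows → F takes values {46, 56} — violation; D=Y73: 3 rows → F takes values {47, 50, 46} — violation — fails.
(ii) D → E: D=Y88: 2 rows → E takes values {537, 541} — violation — fails.
None of the 2 dependencies hold.

0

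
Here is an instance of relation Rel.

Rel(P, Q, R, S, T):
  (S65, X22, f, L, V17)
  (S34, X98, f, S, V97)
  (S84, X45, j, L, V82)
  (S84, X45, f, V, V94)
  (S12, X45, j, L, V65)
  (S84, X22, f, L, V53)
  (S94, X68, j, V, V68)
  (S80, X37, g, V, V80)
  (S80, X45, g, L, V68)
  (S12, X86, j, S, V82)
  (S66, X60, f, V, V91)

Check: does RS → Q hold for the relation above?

(R=f, S=L): 2 rows → Q = X22, X22 ✓
(R=f, S=S): 1 row → Q = X98 ✓
(R=j, S=L): 2 rows → Q = X45, X45 ✓
(R=f, S=V): 2 rows → Q takes values {X45, X60} — violation
(R=j, S=V): 1 row → Q = X68 ✓
(R=g, S=V): 1 row → Q = X37 ✓
(R=g, S=L): 1 row → Q = X45 ✓
(R=j, S=S): 1 row → Q = X86 ✓
Two rows agree on RS but differ on Q, so RS → Q does not hold.

No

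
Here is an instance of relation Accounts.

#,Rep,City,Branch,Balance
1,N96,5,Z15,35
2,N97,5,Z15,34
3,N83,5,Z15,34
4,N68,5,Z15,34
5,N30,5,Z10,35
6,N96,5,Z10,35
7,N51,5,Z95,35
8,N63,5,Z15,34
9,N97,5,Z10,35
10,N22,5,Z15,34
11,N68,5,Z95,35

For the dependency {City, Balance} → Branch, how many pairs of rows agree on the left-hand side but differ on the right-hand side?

11

(City=5, Balance=35): violating pairs (1,5), (1,6), (1,7), (1,9), (1,11), (5,7), (5,11), (6,7), (6,11), (7,9), (9,11) — 11 pairs.
(City=5, Balance=34): all 5 rows agree on Branch — 0 pairs.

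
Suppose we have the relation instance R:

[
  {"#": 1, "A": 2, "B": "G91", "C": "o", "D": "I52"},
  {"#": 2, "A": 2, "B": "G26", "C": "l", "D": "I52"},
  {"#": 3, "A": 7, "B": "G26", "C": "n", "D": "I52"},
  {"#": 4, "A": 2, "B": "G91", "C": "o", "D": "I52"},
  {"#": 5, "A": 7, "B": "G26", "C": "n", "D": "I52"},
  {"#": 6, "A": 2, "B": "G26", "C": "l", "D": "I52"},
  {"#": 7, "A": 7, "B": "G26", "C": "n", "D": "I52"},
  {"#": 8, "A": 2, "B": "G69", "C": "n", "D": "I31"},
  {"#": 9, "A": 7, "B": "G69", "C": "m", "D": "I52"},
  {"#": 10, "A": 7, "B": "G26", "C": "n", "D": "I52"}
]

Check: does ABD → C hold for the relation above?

(A=2, B=G91, D=I52): rows 1, 4 → C = o, o ✓
(A=2, B=G26, D=I52): rows 2, 6 → C = l, l ✓
(A=7, B=G26, D=I52): rows 3, 5, 7, 10 → C = n, n, n, n ✓
(A=2, B=G69, D=I31): row 8 → C = n ✓
(A=7, B=G69, D=I52): row 9 → C = m ✓
Every ABD value is associated with a single C value, so ABD → C holds.

Yes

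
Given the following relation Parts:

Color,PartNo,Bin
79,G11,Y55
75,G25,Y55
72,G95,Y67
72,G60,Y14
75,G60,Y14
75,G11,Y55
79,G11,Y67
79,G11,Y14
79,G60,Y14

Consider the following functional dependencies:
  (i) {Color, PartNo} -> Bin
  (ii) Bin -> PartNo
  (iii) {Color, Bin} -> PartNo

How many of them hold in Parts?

0

(i) {Color, PartNo} -> Bin: (Color=79, PartNo=G11): 3 rows → Bin takes values {Y55, Y67, Y14} — violation — fails.
(ii) Bin -> PartNo: Bin=Y55: 3 rows → PartNo takes values {G11, G25} — violation; Bin=Y67: 2 rows → PartNo takes values {G95, G11} — violation; Bin=Y14: 4 rows → PartNo takes values {G60, G11} — violation — fails.
(iii) {Color, Bin} -> PartNo: (Color=75, Bin=Y55): 2 rows → PartNo takes values {G25, G11} — violation; (Color=79, Bin=Y14): 2 rows → PartNo takes values {G11, G60} — violation — fails.
None of the 3 dependencies hold.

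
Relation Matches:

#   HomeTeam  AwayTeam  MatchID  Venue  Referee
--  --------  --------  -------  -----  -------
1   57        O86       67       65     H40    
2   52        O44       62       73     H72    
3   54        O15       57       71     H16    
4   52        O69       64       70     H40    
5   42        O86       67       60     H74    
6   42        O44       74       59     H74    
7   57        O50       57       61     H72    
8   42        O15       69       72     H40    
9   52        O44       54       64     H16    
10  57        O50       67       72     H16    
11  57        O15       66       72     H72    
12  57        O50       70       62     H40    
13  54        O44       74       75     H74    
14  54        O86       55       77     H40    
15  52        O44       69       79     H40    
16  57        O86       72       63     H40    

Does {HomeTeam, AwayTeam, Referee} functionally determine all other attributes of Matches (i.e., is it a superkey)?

Rows 1 and 16 have the same {HomeTeam, AwayTeam, Referee} value (HomeTeam=57, AwayTeam=O86, Referee=H40) but are distinct tuples, so {HomeTeam, AwayTeam, Referee} does not determine every attribute — not a superkey.

No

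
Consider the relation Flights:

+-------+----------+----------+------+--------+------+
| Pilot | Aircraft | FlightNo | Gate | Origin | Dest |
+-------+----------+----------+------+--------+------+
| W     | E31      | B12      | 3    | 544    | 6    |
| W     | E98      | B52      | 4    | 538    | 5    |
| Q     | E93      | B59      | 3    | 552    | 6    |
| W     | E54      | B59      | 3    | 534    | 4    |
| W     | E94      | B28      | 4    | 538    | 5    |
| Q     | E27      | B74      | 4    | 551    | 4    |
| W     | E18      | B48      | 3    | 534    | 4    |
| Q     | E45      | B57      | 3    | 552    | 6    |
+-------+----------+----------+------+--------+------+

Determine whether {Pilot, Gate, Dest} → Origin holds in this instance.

(Pilot=W, Gate=3, Dest=6): 1 row → Origin = 544 ✓
(Pilot=W, Gate=4, Dest=5): 2 rows → Origin = 538, 538 ✓
(Pilot=Q, Gate=3, Dest=6): 2 rows → Origin = 552, 552 ✓
(Pilot=W, Gate=3, Dest=4): 2 rows → Origin = 534, 534 ✓
(Pilot=Q, Gate=4, Dest=4): 1 row → Origin = 551 ✓
Every {Pilot, Gate, Dest} value is associated with a single Origin value, so {Pilot, Gate, Dest} → Origin holds.

Yes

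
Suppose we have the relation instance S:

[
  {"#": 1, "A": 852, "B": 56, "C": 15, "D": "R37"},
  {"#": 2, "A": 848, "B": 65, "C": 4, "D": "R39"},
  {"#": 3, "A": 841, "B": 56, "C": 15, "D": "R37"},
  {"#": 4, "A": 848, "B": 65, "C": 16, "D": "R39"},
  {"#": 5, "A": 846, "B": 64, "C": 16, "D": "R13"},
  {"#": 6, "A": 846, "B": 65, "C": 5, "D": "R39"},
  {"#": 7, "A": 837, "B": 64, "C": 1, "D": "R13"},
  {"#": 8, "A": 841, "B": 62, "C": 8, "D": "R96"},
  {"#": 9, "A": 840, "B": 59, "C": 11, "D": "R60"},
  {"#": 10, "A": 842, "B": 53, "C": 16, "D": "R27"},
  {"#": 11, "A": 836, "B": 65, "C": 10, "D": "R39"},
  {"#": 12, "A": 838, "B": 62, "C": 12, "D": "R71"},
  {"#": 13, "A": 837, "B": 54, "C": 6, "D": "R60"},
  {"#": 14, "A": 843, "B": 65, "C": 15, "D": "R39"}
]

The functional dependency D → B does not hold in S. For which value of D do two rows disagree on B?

R60

D=R37: rows 1, 3 → B = 56, 56 ✓
D=R39: rows 2, 4, 6, 11, 14 → B = 65, 65, 65, 65, 65 ✓
D=R13: rows 5, 7 → B = 64, 64 ✓
D=R96: row 8 → B = 62 ✓
D=R60: rows 9, 13 → B takes values {59, 54} — violation
D=R27: row 10 → B = 53 ✓
D=R71: row 12 → B = 62 ✓
The only D value with inconsistent B is D=R60.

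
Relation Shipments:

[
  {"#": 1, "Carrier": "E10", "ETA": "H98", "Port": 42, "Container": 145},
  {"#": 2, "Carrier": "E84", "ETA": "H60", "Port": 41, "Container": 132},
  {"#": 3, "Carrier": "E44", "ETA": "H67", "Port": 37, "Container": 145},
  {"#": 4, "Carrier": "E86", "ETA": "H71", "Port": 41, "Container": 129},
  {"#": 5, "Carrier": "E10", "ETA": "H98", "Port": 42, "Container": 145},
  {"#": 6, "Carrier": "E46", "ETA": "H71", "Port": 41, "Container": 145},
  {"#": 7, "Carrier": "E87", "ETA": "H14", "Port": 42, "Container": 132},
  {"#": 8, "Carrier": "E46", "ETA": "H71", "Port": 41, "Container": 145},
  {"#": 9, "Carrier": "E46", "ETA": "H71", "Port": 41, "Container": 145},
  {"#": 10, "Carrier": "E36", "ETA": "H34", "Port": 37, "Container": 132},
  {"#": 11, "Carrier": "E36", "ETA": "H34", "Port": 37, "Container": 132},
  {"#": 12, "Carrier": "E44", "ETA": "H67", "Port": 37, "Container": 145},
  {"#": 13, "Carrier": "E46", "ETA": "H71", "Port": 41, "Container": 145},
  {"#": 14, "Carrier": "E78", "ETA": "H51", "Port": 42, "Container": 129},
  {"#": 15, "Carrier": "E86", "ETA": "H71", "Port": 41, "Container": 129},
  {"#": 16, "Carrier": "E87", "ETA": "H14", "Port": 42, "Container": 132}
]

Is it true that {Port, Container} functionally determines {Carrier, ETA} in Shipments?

(Port=42, Container=145): rows 1, 5 → {Carrier,ETA} = (E10, H98), (E10, H98) ✓
(Port=41, Container=132): row 2 → {Carrier,ETA} = (E84, H60) ✓
(Port=37, Container=145): rows 3, 12 → {Carrier,ETA} = (E44, H67), (E44, H67) ✓
(Port=41, Container=129): rows 4, 15 → {Carrier,ETA} = (E86, H71), (E86, H71) ✓
(Port=41, Container=145): rows 6, 8, 9, 13 → {Carrier,ETA} = (E46, H71), (E46, H71), (E46, H71), (E46, H71) ✓
(Port=42, Container=132): rows 7, 16 → {Carrier,ETA} = (E87, H14), (E87, H14) ✓
(Port=37, Container=132): rows 10, 11 → {Carrier,ETA} = (E36, H34), (E36, H34) ✓
(Port=42, Container=129): row 14 → {Carrier,ETA} = (E78, H51) ✓
Every {Port, Container} value is associated with a single {Carrier, ETA} value, so {Port, Container} -> {Carrier, ETA} holds.

Yes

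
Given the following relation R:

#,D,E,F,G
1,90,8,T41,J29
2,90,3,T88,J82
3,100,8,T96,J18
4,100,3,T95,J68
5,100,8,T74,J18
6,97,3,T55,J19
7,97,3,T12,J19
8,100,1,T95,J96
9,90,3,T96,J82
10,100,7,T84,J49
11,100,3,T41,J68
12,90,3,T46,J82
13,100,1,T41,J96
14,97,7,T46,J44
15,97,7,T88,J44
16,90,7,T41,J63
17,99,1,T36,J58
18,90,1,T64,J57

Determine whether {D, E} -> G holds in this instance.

(D=90, E=8): row 1 → G = J29 ✓
(D=90, E=3): rows 2, 9, 12 → G = J82, J82, J82 ✓
(D=100, E=8): rows 3, 5 → G = J18, J18 ✓
(D=100, E=3): rows 4, 11 → G = J68, J68 ✓
(D=97, E=3): rows 6, 7 → G = J19, J19 ✓
(D=100, E=1): rows 8, 13 → G = J96, J96 ✓
(D=100, E=7): row 10 → G = J49 ✓
(D=97, E=7): rows 14, 15 → G = J44, J44 ✓
(D=90, E=7): row 16 → G = J63 ✓
(D=99, E=1): row 17 → G = J58 ✓
(D=90, E=1): row 18 → G = J57 ✓
Every {D, E} value is associated with a single G value, so {D, E} -> G holds.

Yes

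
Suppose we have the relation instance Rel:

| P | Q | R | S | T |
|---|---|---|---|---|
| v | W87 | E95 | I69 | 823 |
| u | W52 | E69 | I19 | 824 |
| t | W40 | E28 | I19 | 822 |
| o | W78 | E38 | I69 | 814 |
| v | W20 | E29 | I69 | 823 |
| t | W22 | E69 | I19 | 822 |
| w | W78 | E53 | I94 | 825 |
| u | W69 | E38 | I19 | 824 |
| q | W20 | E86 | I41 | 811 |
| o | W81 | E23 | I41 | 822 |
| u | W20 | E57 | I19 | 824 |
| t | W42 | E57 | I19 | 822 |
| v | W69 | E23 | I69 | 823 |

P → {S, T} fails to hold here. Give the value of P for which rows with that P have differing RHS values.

o

P=v: 3 rows → {S,T} = (I69, 823), (I69, 823), (I69, 823) ✓
P=u: 3 rows → {S,T} = (I19, 824), (I19, 824), (I19, 824) ✓
P=t: 3 rows → {S,T} = (I19, 822), (I19, 822), (I19, 822) ✓
P=o: 2 rows → {S,T} takes values {(I69, 814), (I41, 822)} — violation
P=w: 1 row → {S,T} = (I94, 825) ✓
P=q: 1 row → {S,T} = (I41, 811) ✓
The only P value with inconsistent RHS is P=o.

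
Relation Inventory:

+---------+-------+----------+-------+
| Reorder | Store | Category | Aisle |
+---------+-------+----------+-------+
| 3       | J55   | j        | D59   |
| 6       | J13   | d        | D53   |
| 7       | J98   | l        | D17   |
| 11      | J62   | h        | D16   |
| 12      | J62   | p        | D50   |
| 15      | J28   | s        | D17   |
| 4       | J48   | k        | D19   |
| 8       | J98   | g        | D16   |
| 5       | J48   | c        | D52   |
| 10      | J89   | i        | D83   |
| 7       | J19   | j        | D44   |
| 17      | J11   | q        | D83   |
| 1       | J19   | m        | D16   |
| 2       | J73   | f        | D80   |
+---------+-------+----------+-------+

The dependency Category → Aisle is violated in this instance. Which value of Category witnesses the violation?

j

Category=j: 2 rows → Aisle takes values {D59, D44} — violation
Category=d: 1 row → Aisle = D53 ✓
Category=l: 1 row → Aisle = D17 ✓
Category=h: 1 row → Aisle = D16 ✓
Category=p: 1 row → Aisle = D50 ✓
Category=s: 1 row → Aisle = D17 ✓
Category=k: 1 row → Aisle = D19 ✓
Category=g: 1 row → Aisle = D16 ✓
Category=c: 1 row → Aisle = D52 ✓
Category=i: 1 row → Aisle = D83 ✓
Category=q: 1 row → Aisle = D83 ✓
Category=m: 1 row → Aisle = D16 ✓
Category=f: 1 row → Aisle = D80 ✓
The only Category value with inconsistent Aisle is Category=j.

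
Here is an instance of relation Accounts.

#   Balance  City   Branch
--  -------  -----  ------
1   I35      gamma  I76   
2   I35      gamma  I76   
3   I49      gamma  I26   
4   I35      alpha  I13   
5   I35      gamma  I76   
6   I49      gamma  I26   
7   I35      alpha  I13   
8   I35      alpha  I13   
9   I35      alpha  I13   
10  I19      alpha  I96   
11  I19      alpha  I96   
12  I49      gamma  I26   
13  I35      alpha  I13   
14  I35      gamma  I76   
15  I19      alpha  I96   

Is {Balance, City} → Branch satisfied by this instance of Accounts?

(Balance=I35, City=gamma): rows 1, 2, 5, 14 → Branch = I76, I76, I76, I76 ✓
(Balance=I49, City=gamma): rows 3, 6, 12 → Branch = I26, I26, I26 ✓
(Balance=I35, City=alpha): rows 4, 7, 8, 9, 13 → Branch = I13, I13, I13, I13, I13 ✓
(Balance=I19, City=alpha): rows 10, 11, 15 → Branch = I96, I96, I96 ✓
Every {Balance, City} value is associated with a single Branch value, so {Balance, City} → Branch holds.

Yes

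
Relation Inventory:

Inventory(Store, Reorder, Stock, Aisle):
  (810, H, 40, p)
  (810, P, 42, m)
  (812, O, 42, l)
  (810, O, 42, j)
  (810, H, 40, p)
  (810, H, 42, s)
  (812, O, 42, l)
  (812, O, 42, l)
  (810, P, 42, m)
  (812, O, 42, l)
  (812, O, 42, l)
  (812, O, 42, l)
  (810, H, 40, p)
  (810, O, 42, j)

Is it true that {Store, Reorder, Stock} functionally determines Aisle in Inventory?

(Store=810, Reorder=H, Stock=40): 3 rows → Aisle = p, p, p ✓
(Store=810, Reorder=P, Stock=42): 2 rows → Aisle = m, m ✓
(Store=812, Reorder=O, Stock=42): 6 rows → Aisle = l, l, l, l, l, l ✓
(Store=810, Reorder=O, Stock=42): 2 rows → Aisle = j, j ✓
(Store=810, Reorder=H, Stock=42): 1 row → Aisle = s ✓
Every {Store, Reorder, Stock} value is associated with a single Aisle value, so {Store, Reorder, Stock} → Aisle holds.

Yes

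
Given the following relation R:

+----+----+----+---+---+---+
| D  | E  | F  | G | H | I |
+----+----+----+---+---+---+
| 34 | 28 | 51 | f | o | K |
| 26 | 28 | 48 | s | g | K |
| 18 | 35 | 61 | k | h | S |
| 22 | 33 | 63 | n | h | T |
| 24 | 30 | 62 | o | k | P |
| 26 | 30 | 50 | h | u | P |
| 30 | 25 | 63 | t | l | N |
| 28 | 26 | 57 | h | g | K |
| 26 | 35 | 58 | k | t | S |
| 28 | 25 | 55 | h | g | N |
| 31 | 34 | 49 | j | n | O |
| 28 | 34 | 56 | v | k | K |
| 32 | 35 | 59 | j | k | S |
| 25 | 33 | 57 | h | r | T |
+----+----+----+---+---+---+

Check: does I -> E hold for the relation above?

No

I=K: 4 rows → E takes values {28, 26, 34} — violation
I=S: 3 rows → E = 35, 35, 35 ✓
I=T: 2 rows → E = 33, 33 ✓
I=P: 2 rows → E = 30, 30 ✓
I=N: 2 rows → E = 25, 25 ✓
I=O: 1 row → E = 34 ✓
Two rows agree on I but differ on E, so I -> E does not hold.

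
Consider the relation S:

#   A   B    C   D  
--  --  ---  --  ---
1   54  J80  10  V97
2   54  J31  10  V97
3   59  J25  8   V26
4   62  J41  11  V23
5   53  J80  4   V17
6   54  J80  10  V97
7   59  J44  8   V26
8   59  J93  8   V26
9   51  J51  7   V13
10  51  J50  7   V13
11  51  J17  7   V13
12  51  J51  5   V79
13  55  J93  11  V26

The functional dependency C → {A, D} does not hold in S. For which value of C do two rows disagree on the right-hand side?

11

C=10: rows 1, 2, 6 → {A,D} = (54, V97), (54, V97), (54, V97) ✓
C=8: rows 3, 7, 8 → {A,D} = (59, V26), (59, V26), (59, V26) ✓
C=11: rows 4, 13 → {A,D} takes values {(62, V23), (55, V26)} — violation
C=4: row 5 → {A,D} = (53, V17) ✓
C=7: rows 9, 10, 11 → {A,D} = (51, V13), (51, V13), (51, V13) ✓
C=5: row 12 → {A,D} = (51, V79) ✓
The only C value with inconsistent RHS is C=11.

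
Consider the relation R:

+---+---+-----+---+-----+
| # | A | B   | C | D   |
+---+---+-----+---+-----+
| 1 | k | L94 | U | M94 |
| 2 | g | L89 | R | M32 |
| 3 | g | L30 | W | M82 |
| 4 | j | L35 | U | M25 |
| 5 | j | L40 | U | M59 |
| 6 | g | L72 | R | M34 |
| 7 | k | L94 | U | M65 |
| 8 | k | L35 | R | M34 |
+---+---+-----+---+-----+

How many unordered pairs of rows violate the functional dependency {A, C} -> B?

(A=k, C=U): all 2 rows agree on B — 0 pairs.
(A=g, C=R): violating pairs (2,6) — 1 pair.
(A=j, C=U): violating pairs (4,5) — 1 pair.

2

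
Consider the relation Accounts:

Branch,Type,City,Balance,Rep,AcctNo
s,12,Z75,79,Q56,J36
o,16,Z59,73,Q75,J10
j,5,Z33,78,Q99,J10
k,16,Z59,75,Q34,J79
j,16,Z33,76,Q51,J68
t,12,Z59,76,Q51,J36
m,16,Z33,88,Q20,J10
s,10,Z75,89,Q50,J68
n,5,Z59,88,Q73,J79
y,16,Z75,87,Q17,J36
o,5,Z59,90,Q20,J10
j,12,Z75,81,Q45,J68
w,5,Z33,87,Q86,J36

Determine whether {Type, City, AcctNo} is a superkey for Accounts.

Yes

All 13 rows have distinct {Type, City, AcctNo} values, so {Type, City, AcctNo} → (all attributes) holds and {Type, City, AcctNo} is a superkey.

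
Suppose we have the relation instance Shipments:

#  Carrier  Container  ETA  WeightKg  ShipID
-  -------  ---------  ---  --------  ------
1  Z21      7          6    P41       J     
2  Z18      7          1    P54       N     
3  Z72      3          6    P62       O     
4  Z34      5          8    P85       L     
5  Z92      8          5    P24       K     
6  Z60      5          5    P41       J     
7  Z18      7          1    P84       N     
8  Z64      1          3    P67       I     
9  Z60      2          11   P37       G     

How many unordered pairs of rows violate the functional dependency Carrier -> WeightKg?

Carrier=Z18: violating pairs (2,7) — 1 pair.
Carrier=Z60: violating pairs (6,9) — 1 pair.

2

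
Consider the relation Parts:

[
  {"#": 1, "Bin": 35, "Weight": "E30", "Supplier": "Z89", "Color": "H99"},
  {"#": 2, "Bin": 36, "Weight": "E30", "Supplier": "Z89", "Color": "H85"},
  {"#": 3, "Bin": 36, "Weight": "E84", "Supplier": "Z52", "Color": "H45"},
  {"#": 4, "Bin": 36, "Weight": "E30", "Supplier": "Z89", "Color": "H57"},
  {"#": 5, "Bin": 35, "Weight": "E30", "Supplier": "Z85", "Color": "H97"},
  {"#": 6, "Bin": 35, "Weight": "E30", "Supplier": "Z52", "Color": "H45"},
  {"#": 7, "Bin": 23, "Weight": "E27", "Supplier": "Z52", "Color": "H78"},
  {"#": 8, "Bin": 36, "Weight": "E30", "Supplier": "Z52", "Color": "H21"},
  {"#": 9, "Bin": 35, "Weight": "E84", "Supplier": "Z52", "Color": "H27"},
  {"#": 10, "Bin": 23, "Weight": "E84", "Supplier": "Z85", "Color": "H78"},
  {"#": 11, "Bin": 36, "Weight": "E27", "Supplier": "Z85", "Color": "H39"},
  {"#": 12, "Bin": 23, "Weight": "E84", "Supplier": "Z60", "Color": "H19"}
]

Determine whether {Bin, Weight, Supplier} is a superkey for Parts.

Rows 2 and 4 have the same {Bin, Weight, Supplier} value (Bin=36, Weight=E30, Supplier=Z89) but are distinct tuples, so {Bin, Weight, Supplier} does not determine every attribute — not a superkey.

No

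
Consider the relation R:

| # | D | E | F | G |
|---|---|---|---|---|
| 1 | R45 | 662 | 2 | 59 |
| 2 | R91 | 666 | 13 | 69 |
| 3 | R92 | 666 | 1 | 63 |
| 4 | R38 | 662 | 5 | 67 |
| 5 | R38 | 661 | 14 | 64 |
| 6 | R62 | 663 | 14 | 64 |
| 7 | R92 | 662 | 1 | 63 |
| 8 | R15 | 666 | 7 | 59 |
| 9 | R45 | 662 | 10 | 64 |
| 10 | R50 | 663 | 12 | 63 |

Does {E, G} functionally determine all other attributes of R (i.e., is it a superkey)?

All 10 rows have distinct {E, G} values, so {E, G} → (all attributes) holds and {E, G} is a superkey.

Yes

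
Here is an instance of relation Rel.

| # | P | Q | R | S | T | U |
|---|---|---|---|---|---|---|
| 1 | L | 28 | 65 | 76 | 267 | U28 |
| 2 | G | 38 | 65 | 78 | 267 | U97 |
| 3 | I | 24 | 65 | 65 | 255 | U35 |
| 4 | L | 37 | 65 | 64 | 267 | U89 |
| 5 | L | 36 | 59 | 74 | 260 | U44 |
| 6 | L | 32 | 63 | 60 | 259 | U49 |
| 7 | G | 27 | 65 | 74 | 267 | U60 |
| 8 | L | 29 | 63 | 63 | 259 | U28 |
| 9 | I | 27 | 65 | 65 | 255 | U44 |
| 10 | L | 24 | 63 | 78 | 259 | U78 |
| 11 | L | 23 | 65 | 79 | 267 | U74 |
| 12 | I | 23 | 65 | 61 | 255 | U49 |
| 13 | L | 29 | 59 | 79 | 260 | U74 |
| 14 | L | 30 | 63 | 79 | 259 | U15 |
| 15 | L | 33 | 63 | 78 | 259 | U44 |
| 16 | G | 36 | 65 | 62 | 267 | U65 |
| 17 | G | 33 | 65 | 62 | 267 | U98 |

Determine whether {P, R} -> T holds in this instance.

(P=L, R=65): rows 1, 4, 11 → T = 267, 267, 267 ✓
(P=G, R=65): rows 2, 7, 16, 17 → T = 267, 267, 267, 267 ✓
(P=I, R=65): rows 3, 9, 12 → T = 255, 255, 255 ✓
(P=L, R=59): rows 5, 13 → T = 260, 260 ✓
(P=L, R=63): rows 6, 8, 10, 14, 15 → T = 259, 259, 259, 259, 259 ✓
Every {P, R} value is associated with a single T value, so {P, R} -> T holds.

Yes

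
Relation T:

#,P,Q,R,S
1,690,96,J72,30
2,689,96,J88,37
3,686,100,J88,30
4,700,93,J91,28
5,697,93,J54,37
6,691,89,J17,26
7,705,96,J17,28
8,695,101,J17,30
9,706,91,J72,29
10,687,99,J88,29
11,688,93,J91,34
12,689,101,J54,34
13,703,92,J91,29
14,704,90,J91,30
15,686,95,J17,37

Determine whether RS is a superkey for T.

Yes

All 15 rows have distinct RS values, so RS → (all attributes) holds and RS is a superkey.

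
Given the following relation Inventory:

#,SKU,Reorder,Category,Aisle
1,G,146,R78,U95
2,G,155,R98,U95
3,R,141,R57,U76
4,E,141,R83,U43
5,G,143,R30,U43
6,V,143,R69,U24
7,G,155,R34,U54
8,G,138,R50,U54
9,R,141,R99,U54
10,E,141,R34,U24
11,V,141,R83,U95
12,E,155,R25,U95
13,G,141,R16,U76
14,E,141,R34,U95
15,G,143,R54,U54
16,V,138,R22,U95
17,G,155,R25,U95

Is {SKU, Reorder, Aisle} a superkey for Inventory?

No

Rows 2 and 17 have the same {SKU, Reorder, Aisle} value (SKU=G, Reorder=155, Aisle=U95) but are distinct tuples, so {SKU, Reorder, Aisle} does not determine every attribute — not a superkey.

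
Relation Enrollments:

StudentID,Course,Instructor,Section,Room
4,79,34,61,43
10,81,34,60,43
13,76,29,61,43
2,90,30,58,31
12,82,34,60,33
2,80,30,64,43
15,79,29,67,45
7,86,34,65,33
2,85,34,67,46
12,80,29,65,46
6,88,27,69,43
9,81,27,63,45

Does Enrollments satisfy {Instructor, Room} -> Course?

(Instructor=34, Room=43): 2 rows → Course takes values {79, 81} — violation
(Instructor=29, Room=43): 1 row → Course = 76 ✓
(Instructor=30, Room=31): 1 row → Course = 90 ✓
(Instructor=34, Room=33): 2 rows → Course takes values {82, 86} — violation
(Instructor=30, Room=43): 1 row → Course = 80 ✓
(Instructor=29, Room=45): 1 row → Course = 79 ✓
(Instructor=34, Room=46): 1 row → Course = 85 ✓
(Instructor=29, Room=46): 1 row → Course = 80 ✓
(Instructor=27, Room=43): 1 row → Course = 88 ✓
(Instructor=27, Room=45): 1 row → Course = 81 ✓
Two rows agree on {Instructor, Room} but differ on Course, so {Instructor, Room} -> Course does not hold.

No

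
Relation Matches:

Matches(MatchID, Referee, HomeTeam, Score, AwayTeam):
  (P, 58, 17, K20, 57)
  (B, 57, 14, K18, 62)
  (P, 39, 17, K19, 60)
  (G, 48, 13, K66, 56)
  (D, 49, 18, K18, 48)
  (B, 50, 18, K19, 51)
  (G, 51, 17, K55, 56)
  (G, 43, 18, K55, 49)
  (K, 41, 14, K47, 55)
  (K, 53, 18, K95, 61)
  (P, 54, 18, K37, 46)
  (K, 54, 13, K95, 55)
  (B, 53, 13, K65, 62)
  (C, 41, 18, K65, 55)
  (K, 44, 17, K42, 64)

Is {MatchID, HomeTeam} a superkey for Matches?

No

Two distinct rows share (MatchID=P, HomeTeam=17), so {MatchID, HomeTeam} does not determine every attribute — not a superkey.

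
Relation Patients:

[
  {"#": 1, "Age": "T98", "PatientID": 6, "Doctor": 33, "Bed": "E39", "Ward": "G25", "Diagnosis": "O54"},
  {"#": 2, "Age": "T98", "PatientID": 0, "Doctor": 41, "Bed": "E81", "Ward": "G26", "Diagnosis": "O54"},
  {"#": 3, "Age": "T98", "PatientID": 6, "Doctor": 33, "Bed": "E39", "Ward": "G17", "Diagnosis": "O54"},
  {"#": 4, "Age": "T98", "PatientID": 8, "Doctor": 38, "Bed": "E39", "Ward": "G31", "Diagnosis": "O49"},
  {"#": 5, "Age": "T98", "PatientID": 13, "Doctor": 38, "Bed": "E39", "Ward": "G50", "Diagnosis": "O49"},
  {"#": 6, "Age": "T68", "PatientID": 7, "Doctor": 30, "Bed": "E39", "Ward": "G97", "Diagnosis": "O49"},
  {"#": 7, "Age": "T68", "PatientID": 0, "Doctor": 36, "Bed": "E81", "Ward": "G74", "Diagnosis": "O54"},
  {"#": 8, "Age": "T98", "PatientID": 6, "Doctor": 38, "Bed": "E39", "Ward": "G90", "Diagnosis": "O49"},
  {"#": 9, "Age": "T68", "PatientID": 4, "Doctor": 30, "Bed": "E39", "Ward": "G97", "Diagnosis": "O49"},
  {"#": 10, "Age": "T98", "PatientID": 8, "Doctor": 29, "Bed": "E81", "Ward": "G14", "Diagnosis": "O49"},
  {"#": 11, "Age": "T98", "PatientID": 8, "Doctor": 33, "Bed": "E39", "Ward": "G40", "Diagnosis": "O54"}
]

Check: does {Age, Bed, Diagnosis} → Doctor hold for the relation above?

(Age=T98, Bed=E39, Diagnosis=O54): rows 1, 3, 11 → Doctor = 33, 33, 33 ✓
(Age=T98, Bed=E81, Diagnosis=O54): row 2 → Doctor = 41 ✓
(Age=T98, Bed=E39, Diagnosis=O49): rows 4, 5, 8 → Doctor = 38, 38, 38 ✓
(Age=T68, Bed=E39, Diagnosis=O49): rows 6, 9 → Doctor = 30, 30 ✓
(Age=T68, Bed=E81, Diagnosis=O54): row 7 → Doctor = 36 ✓
(Age=T98, Bed=E81, Diagnosis=O49): row 10 → Doctor = 29 ✓
Every {Age, Bed, Diagnosis} value is associated with a single Doctor value, so {Age, Bed, Diagnosis} → Doctor holds.

Yes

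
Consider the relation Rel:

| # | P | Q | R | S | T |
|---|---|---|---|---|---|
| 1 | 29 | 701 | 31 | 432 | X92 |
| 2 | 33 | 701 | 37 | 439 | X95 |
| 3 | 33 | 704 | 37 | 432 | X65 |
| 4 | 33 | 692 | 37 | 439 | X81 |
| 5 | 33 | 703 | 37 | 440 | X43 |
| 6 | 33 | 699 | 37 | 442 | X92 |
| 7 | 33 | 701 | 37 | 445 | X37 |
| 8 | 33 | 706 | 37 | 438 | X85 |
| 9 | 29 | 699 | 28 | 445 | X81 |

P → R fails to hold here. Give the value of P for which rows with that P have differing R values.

29

P=29: rows 1, 9 → R takes values {31, 28} — violation
P=33: rows 2, 3, 4, 5, 6, 7, 8 → R = 37, 37, 37, 37, 37, 37, 37 ✓
The only P value with inconsistent R is P=29.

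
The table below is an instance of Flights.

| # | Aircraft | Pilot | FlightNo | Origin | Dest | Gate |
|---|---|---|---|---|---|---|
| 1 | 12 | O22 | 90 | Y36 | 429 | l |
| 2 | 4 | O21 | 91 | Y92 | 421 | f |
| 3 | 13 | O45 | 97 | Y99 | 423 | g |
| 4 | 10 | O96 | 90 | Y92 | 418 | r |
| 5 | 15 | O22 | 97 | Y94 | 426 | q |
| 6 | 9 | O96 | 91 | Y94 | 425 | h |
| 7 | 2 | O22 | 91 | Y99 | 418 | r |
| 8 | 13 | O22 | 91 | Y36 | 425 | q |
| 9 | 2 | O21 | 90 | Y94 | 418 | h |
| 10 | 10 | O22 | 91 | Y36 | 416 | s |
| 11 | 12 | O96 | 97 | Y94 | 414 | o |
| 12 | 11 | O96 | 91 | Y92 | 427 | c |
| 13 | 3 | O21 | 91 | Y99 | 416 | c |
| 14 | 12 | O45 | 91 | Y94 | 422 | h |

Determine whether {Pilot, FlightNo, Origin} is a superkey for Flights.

No

Rows 8 and 10 have the same {Pilot, FlightNo, Origin} value (Pilot=O22, FlightNo=91, Origin=Y36) but are distinct tuples, so {Pilot, FlightNo, Origin} does not determine every attribute — not a superkey.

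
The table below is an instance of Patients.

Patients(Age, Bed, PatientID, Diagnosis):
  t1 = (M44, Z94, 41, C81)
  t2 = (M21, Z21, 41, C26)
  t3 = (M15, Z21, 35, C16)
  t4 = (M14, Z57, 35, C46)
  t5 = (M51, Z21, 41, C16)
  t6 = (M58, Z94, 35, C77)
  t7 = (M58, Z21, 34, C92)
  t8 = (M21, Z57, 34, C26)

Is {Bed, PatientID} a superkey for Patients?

Rows 2 and 5 have the same {Bed, PatientID} value (Bed=Z21, PatientID=41) but are distinct tuples, so {Bed, PatientID} does not determine every attribute — not a superkey.

No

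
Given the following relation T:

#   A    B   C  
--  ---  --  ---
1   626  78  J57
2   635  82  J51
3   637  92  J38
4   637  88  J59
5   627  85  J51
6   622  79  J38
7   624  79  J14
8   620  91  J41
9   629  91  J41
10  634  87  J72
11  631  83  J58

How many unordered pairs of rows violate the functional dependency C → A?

C=J51: violating pairs (2,5) — 1 pair.
C=J38: violating pairs (3,6) — 1 pair.
C=J41: violating pairs (8,9) — 1 pair.

3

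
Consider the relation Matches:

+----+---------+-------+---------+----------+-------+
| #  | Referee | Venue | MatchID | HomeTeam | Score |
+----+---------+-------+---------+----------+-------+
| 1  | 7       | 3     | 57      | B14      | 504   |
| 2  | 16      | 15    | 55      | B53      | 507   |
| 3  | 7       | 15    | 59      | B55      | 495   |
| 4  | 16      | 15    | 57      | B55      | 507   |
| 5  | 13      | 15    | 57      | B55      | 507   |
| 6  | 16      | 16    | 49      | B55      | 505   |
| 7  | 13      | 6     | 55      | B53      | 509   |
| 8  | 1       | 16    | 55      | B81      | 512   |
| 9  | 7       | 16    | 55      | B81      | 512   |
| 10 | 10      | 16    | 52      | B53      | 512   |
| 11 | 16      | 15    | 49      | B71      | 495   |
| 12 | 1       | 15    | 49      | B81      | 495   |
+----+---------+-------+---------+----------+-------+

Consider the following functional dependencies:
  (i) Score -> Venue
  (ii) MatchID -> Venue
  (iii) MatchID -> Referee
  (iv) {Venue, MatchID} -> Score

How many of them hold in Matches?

2

(i) Score -> Venue: every LHS value maps to a single RHS value — holds.
(ii) MatchID -> Venue: MatchID=57: rows 1, 4, 5 → Venue takes values {3, 15} — violation; MatchID=55: rows 2, 7, 8, 9 → Venue takes values {15, 6, 16} — violation; MatchID=49: rows 6, 11, 12 → Venue takes values {16, 15} — violation — fails.
(iii) MatchID -> Referee: MatchID=57: rows 1, 4, 5 → Referee takes values {7, 16, 13} — violation; MatchID=55: rows 2, 7, 8, 9 → Referee takes values {16, 13, 1, 7} — violation; MatchID=49: rows 6, 11, 12 → Referee takes values {16, 1} — violation — fails.
(iv) {Venue, MatchID} -> Score: every LHS value maps to a single RHS value — holds.
2 of the 4 dependencies hold.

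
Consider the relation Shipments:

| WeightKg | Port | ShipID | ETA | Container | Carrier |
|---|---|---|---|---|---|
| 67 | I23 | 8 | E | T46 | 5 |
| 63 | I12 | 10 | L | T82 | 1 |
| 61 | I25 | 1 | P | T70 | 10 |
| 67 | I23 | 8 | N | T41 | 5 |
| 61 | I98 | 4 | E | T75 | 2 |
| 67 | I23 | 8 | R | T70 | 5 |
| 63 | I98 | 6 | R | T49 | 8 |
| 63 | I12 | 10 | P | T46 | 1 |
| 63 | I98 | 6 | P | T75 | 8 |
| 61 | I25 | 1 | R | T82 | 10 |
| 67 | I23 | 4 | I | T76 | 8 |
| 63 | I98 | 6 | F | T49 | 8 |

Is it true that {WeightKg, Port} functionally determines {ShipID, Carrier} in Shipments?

(WeightKg=67, Port=I23): 4 rows → {ShipID,Carrier} takes values {(8, 5), (4, 8)} — violation
(WeightKg=63, Port=I12): 2 rows → {ShipID,Carrier} = (10, 1), (10, 1) ✓
(WeightKg=61, Port=I25): 2 rows → {ShipID,Carrier} = (1, 10), (1, 10) ✓
(WeightKg=61, Port=I98): 1 row → {ShipID,Carrier} = (4, 2) ✓
(WeightKg=63, Port=I98): 3 rows → {ShipID,Carrier} = (6, 8), (6, 8), (6, 8) ✓
Two rows agree on {WeightKg, Port} but differ on {ShipID, Carrier}, so {WeightKg, Port} → {ShipID, Carrier} does not hold.

No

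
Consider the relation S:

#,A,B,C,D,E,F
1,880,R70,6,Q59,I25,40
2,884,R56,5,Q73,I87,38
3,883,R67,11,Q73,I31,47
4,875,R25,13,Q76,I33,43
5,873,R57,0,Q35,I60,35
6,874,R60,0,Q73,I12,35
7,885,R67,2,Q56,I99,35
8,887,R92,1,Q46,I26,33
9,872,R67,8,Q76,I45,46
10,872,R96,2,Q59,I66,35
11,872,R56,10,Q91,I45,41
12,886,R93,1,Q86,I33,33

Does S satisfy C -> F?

C=6: row 1 → F = 40 ✓
C=5: row 2 → F = 38 ✓
C=11: row 3 → F = 47 ✓
C=13: row 4 → F = 43 ✓
C=0: rows 5, 6 → F = 35, 35 ✓
C=2: rows 7, 10 → F = 35, 35 ✓
C=1: rows 8, 12 → F = 33, 33 ✓
C=8: row 9 → F = 46 ✓
C=10: row 11 → F = 41 ✓
Every C value is associated with a single F value, so C -> F holds.

Yes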